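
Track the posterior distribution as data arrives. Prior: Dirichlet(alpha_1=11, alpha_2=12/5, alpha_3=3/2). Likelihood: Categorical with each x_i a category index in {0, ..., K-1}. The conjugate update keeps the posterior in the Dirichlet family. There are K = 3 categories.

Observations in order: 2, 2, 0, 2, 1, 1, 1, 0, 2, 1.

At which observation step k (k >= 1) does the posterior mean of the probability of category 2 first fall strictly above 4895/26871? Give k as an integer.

k = 2

obs 1: x=2 → posterior Dirichlet(11, 12/5, 5/2)
obs 2: x=2 → posterior Dirichlet(11, 12/5, 7/2)
obs 3: x=0 → posterior Dirichlet(12, 12/5, 7/2)
obs 4: x=2 → posterior Dirichlet(12, 12/5, 9/2)
obs 5: x=1 → posterior Dirichlet(12, 17/5, 9/2)
obs 6: x=1 → posterior Dirichlet(12, 22/5, 9/2)
obs 7: x=1 → posterior Dirichlet(12, 27/5, 9/2)
obs 8: x=0 → posterior Dirichlet(13, 27/5, 9/2)
obs 9: x=2 → posterior Dirichlet(13, 27/5, 11/2)
obs 10: x=1 → posterior Dirichlet(13, 32/5, 11/2)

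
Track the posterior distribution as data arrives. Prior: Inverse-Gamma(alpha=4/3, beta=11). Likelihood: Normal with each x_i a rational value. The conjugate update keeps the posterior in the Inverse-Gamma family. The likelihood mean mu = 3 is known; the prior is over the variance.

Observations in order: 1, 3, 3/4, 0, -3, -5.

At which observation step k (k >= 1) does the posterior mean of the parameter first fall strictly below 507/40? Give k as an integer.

obs 1: x=1 → posterior Inverse-Gamma(11/6, 13)
obs 2: x=3 → posterior Inverse-Gamma(7/3, 13)
obs 3: x=3/4 → posterior Inverse-Gamma(17/6, 497/32)
obs 4: x=0 → posterior Inverse-Gamma(10/3, 641/32)
obs 5: x=-3 → posterior Inverse-Gamma(23/6, 1217/32)
obs 6: x=-5 → posterior Inverse-Gamma(13/3, 2241/32)

k = 2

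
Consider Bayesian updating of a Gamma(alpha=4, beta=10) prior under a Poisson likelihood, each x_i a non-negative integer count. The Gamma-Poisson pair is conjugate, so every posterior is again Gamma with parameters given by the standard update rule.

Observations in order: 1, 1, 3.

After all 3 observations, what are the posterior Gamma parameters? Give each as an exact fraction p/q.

obs 1: x=1 → posterior Gamma(5, 11)
obs 2: x=1 → posterior Gamma(6, 12)
obs 3: x=3 → posterior Gamma(9, 13)

alpha=9, beta=13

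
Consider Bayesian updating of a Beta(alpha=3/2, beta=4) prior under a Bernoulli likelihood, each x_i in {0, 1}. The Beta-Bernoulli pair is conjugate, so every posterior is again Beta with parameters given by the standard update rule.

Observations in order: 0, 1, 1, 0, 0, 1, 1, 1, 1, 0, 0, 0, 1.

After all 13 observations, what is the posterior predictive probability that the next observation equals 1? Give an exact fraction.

obs 1: x=0 → posterior Beta(3/2, 5)
obs 2: x=1 → posterior Beta(5/2, 5)
obs 3: x=1 → posterior Beta(7/2, 5)
obs 4: x=0 → posterior Beta(7/2, 6)
obs 5: x=0 → posterior Beta(7/2, 7)
obs 6: x=1 → posterior Beta(9/2, 7)
obs 7: x=1 → posterior Beta(11/2, 7)
obs 8: x=1 → posterior Beta(13/2, 7)
obs 9: x=1 → posterior Beta(15/2, 7)
obs 10: x=0 → posterior Beta(15/2, 8)
obs 11: x=0 → posterior Beta(15/2, 9)
obs 12: x=0 → posterior Beta(15/2, 10)
obs 13: x=1 → posterior Beta(17/2, 10)

17/37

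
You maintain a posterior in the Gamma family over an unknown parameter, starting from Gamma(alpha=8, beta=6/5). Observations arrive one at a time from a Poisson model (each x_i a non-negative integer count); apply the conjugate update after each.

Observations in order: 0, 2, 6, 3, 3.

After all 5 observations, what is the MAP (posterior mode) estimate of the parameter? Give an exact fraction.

obs 1: x=0 → posterior Gamma(8, 11/5)
obs 2: x=2 → posterior Gamma(10, 16/5)
obs 3: x=6 → posterior Gamma(16, 21/5)
obs 4: x=3 → posterior Gamma(19, 26/5)
obs 5: x=3 → posterior Gamma(22, 31/5)

105/31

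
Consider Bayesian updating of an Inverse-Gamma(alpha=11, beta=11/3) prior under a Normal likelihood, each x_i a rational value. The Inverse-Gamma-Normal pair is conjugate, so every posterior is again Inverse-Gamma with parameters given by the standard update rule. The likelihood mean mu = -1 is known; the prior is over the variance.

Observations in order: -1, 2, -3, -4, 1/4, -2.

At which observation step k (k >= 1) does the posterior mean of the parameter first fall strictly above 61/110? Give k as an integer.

k = 2

obs 1: x=-1 → posterior Inverse-Gamma(23/2, 11/3)
obs 2: x=2 → posterior Inverse-Gamma(12, 49/6)
obs 3: x=-3 → posterior Inverse-Gamma(25/2, 61/6)
obs 4: x=-4 → posterior Inverse-Gamma(13, 44/3)
obs 5: x=1/4 → posterior Inverse-Gamma(27/2, 1483/96)
obs 6: x=-2 → posterior Inverse-Gamma(14, 1531/96)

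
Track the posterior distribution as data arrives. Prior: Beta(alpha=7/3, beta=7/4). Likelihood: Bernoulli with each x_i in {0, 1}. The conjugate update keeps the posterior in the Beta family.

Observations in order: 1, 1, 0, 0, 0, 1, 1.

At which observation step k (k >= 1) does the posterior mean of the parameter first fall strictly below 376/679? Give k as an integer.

obs 1: x=1 → posterior Beta(10/3, 7/4)
obs 2: x=1 → posterior Beta(13/3, 7/4)
obs 3: x=0 → posterior Beta(13/3, 11/4)
obs 4: x=0 → posterior Beta(13/3, 15/4)
obs 5: x=0 → posterior Beta(13/3, 19/4)
obs 6: x=1 → posterior Beta(16/3, 19/4)
obs 7: x=1 → posterior Beta(19/3, 19/4)

k = 4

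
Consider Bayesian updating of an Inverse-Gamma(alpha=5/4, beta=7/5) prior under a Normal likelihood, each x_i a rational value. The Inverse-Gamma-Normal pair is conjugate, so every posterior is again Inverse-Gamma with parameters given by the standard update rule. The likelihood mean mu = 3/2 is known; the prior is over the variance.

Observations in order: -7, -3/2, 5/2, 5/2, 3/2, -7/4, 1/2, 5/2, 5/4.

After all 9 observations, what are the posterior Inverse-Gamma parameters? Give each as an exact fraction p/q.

alpha=23/4, beta=3947/80

obs 1: x=-7 → posterior Inverse-Gamma(7/4, 1501/40)
obs 2: x=-3/2 → posterior Inverse-Gamma(9/4, 1681/40)
obs 3: x=5/2 → posterior Inverse-Gamma(11/4, 1701/40)
obs 4: x=5/2 → posterior Inverse-Gamma(13/4, 1721/40)
obs 5: x=3/2 → posterior Inverse-Gamma(15/4, 1721/40)
obs 6: x=-7/4 → posterior Inverse-Gamma(17/4, 7729/160)
obs 7: x=1/2 → posterior Inverse-Gamma(19/4, 7809/160)
obs 8: x=5/2 → posterior Inverse-Gamma(21/4, 7889/160)
obs 9: x=5/4 → posterior Inverse-Gamma(23/4, 3947/80)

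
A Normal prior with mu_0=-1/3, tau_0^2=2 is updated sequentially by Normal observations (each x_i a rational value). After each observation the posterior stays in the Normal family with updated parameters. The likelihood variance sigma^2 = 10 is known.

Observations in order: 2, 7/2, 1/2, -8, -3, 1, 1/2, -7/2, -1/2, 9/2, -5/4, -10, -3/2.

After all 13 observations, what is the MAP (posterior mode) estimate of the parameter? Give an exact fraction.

-209/216

obs 1: x=2 → posterior Normal(1/18, 5/3)
obs 2: x=7/2 → posterior Normal(23/42, 10/7)
obs 3: x=1/2 → posterior Normal(13/24, 5/4)
obs 4: x=-8 → posterior Normal(-11/27, 10/9)
obs 5: x=-3 → posterior Normal(-2/3, 1)
obs 6: x=1 → posterior Normal(-17/33, 10/11)
obs 7: x=1/2 → posterior Normal(-31/72, 5/6)
obs 8: x=-7/2 → posterior Normal(-2/3, 10/13)
obs 9: x=-1/2 → posterior Normal(-55/84, 5/7)
obs 10: x=9/2 → posterior Normal(-14/45, 2/3)
obs 11: x=-5/4 → posterior Normal(-71/192, 5/8)
obs 12: x=-10 → posterior Normal(-191/204, 10/17)
obs 13: x=-3/2 → posterior Normal(-209/216, 5/9)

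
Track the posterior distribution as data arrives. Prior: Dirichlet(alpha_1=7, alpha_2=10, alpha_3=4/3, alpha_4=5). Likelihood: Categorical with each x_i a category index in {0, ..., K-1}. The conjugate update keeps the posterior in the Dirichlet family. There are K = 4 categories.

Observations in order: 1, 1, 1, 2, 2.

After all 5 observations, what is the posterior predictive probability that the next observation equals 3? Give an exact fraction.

obs 1: x=1 → posterior Dirichlet(7, 11, 4/3, 5)
obs 2: x=1 → posterior Dirichlet(7, 12, 4/3, 5)
obs 3: x=1 → posterior Dirichlet(7, 13, 4/3, 5)
obs 4: x=2 → posterior Dirichlet(7, 13, 7/3, 5)
obs 5: x=2 → posterior Dirichlet(7, 13, 10/3, 5)

3/17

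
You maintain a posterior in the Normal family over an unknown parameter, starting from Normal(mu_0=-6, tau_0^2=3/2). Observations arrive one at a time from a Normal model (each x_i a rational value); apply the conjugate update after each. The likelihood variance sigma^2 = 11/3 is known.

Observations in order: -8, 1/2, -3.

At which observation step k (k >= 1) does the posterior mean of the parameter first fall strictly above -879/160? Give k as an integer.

obs 1: x=-8 → posterior Normal(-204/31, 33/31)
obs 2: x=1/2 → posterior Normal(-399/80, 33/40)
obs 3: x=-3 → posterior Normal(-453/98, 33/49)

k = 2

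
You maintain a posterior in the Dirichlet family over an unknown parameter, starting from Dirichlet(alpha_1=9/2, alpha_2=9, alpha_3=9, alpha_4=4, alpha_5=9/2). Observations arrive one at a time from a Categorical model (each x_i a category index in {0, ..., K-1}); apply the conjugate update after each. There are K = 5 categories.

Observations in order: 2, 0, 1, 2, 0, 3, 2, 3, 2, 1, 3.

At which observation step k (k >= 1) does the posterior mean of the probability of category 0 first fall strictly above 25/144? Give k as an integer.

k = 5

obs 1: x=2 → posterior Dirichlet(9/2, 9, 10, 4, 9/2)
obs 2: x=0 → posterior Dirichlet(11/2, 9, 10, 4, 9/2)
obs 3: x=1 → posterior Dirichlet(11/2, 10, 10, 4, 9/2)
obs 4: x=2 → posterior Dirichlet(11/2, 10, 11, 4, 9/2)
obs 5: x=0 → posterior Dirichlet(13/2, 10, 11, 4, 9/2)
obs 6: x=3 → posterior Dirichlet(13/2, 10, 11, 5, 9/2)
obs 7: x=2 → posterior Dirichlet(13/2, 10, 12, 5, 9/2)
obs 8: x=3 → posterior Dirichlet(13/2, 10, 12, 6, 9/2)
obs 9: x=2 → posterior Dirichlet(13/2, 10, 13, 6, 9/2)
obs 10: x=1 → posterior Dirichlet(13/2, 11, 13, 6, 9/2)
obs 11: x=3 → posterior Dirichlet(13/2, 11, 13, 7, 9/2)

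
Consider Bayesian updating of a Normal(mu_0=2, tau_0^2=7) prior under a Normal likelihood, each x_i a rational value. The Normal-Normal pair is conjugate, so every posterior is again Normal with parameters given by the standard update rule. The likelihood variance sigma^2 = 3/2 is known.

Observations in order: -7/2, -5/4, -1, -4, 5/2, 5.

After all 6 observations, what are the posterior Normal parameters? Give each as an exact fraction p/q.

mu_0=-17/58, tau_0^2=7/29

obs 1: x=-7/2 → posterior Normal(-43/17, 21/17)
obs 2: x=-5/4 → posterior Normal(-121/62, 21/31)
obs 3: x=-1 → posterior Normal(-149/90, 7/15)
obs 4: x=-4 → posterior Normal(-261/118, 21/59)
obs 5: x=5/2 → posterior Normal(-191/146, 21/73)
obs 6: x=5 → posterior Normal(-17/58, 7/29)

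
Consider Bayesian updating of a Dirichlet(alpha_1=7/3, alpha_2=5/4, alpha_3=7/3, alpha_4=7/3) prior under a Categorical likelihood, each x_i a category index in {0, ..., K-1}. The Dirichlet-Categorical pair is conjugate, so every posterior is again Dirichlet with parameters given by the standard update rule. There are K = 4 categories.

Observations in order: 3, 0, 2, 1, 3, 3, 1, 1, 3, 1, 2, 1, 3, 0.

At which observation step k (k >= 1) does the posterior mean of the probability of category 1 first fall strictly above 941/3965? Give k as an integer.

k = 8

obs 1: x=3 → posterior Dirichlet(7/3, 5/4, 7/3, 10/3)
obs 2: x=0 → posterior Dirichlet(10/3, 5/4, 7/3, 10/3)
obs 3: x=2 → posterior Dirichlet(10/3, 5/4, 10/3, 10/3)
obs 4: x=1 → posterior Dirichlet(10/3, 9/4, 10/3, 10/3)
obs 5: x=3 → posterior Dirichlet(10/3, 9/4, 10/3, 13/3)
obs 6: x=3 → posterior Dirichlet(10/3, 9/4, 10/3, 16/3)
obs 7: x=1 → posterior Dirichlet(10/3, 13/4, 10/3, 16/3)
obs 8: x=1 → posterior Dirichlet(10/3, 17/4, 10/3, 16/3)
obs 9: x=3 → posterior Dirichlet(10/3, 17/4, 10/3, 19/3)
obs 10: x=1 → posterior Dirichlet(10/3, 21/4, 10/3, 19/3)
obs 11: x=2 → posterior Dirichlet(10/3, 21/4, 13/3, 19/3)
obs 12: x=1 → posterior Dirichlet(10/3, 25/4, 13/3, 19/3)
obs 13: x=3 → posterior Dirichlet(10/3, 25/4, 13/3, 22/3)
obs 14: x=0 → posterior Dirichlet(13/3, 25/4, 13/3, 22/3)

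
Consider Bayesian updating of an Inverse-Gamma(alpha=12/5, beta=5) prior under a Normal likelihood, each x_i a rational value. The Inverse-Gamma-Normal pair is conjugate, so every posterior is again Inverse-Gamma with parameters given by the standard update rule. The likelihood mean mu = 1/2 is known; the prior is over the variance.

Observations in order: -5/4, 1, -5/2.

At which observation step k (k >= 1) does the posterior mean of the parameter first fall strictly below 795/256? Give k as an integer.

k = 2

obs 1: x=-5/4 → posterior Inverse-Gamma(29/10, 209/32)
obs 2: x=1 → posterior Inverse-Gamma(17/5, 213/32)
obs 3: x=-5/2 → posterior Inverse-Gamma(39/10, 357/32)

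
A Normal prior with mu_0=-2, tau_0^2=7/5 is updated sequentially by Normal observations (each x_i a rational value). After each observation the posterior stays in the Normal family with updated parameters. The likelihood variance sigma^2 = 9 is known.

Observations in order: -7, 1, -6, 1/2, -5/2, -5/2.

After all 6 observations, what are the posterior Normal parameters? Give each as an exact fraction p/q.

mu_0=-137/58, tau_0^2=21/29

obs 1: x=-7 → posterior Normal(-139/52, 63/52)
obs 2: x=1 → posterior Normal(-132/59, 63/59)
obs 3: x=-6 → posterior Normal(-29/11, 21/22)
obs 4: x=1/2 → posterior Normal(-341/146, 63/73)
obs 5: x=-5/2 → posterior Normal(-47/20, 63/80)
obs 6: x=-5/2 → posterior Normal(-137/58, 21/29)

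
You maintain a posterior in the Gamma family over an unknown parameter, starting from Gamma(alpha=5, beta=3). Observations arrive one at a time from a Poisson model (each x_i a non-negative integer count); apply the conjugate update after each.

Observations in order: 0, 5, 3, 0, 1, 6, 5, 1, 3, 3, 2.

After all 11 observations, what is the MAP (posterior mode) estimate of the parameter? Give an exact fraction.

obs 1: x=0 → posterior Gamma(5, 4)
obs 2: x=5 → posterior Gamma(10, 5)
obs 3: x=3 → posterior Gamma(13, 6)
obs 4: x=0 → posterior Gamma(13, 7)
obs 5: x=1 → posterior Gamma(14, 8)
obs 6: x=6 → posterior Gamma(20, 9)
obs 7: x=5 → posterior Gamma(25, 10)
obs 8: x=1 → posterior Gamma(26, 11)
obs 9: x=3 → posterior Gamma(29, 12)
obs 10: x=3 → posterior Gamma(32, 13)
obs 11: x=2 → posterior Gamma(34, 14)

33/14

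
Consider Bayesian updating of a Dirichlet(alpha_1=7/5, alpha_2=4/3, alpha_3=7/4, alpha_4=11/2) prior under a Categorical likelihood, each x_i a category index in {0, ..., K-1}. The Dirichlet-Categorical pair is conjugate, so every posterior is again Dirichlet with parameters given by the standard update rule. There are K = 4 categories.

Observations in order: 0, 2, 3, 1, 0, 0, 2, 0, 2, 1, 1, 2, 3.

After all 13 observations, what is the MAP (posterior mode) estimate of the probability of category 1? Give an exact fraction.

obs 1: x=0 → posterior Dirichlet(12/5, 4/3, 7/4, 11/2)
obs 2: x=2 → posterior Dirichlet(12/5, 4/3, 11/4, 11/2)
obs 3: x=3 → posterior Dirichlet(12/5, 4/3, 11/4, 13/2)
obs 4: x=1 → posterior Dirichlet(12/5, 7/3, 11/4, 13/2)
obs 5: x=0 → posterior Dirichlet(17/5, 7/3, 11/4, 13/2)
obs 6: x=0 → posterior Dirichlet(22/5, 7/3, 11/4, 13/2)
obs 7: x=2 → posterior Dirichlet(22/5, 7/3, 15/4, 13/2)
obs 8: x=0 → posterior Dirichlet(27/5, 7/3, 15/4, 13/2)
obs 9: x=2 → posterior Dirichlet(27/5, 7/3, 19/4, 13/2)
obs 10: x=1 → posterior Dirichlet(27/5, 10/3, 19/4, 13/2)
obs 11: x=1 → posterior Dirichlet(27/5, 13/3, 19/4, 13/2)
obs 12: x=2 → posterior Dirichlet(27/5, 13/3, 23/4, 13/2)
obs 13: x=3 → posterior Dirichlet(27/5, 13/3, 23/4, 15/2)

200/1139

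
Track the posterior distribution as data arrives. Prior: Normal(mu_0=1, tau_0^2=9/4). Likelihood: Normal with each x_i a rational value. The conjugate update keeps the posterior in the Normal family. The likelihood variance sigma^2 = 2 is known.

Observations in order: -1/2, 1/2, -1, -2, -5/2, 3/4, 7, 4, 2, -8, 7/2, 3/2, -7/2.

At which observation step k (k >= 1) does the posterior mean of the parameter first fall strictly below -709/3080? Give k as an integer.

k = 4

obs 1: x=-1/2 → posterior Normal(7/34, 18/17)
obs 2: x=1/2 → posterior Normal(4/13, 9/13)
obs 3: x=-1 → posterior Normal(-1/35, 18/35)
obs 4: x=-2 → posterior Normal(-19/44, 9/22)
obs 5: x=-5/2 → posterior Normal(-83/106, 18/53)
obs 6: x=3/4 → posterior Normal(-139/248, 9/31)
obs 7: x=7 → posterior Normal(113/284, 18/71)
obs 8: x=4 → posterior Normal(257/320, 9/40)
obs 9: x=2 → posterior Normal(329/356, 18/89)
obs 10: x=-8 → posterior Normal(41/392, 9/49)
obs 11: x=7/2 → posterior Normal(167/428, 18/107)
obs 12: x=3/2 → posterior Normal(221/464, 9/58)
obs 13: x=-7/2 → posterior Normal(19/100, 18/125)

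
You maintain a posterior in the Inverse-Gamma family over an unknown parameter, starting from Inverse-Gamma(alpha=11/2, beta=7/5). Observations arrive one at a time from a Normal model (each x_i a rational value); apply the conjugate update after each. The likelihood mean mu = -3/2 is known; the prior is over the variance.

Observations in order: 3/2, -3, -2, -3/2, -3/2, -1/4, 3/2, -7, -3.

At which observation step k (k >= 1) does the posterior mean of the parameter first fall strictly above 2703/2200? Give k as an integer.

obs 1: x=3/2 → posterior Inverse-Gamma(6, 59/10)
obs 2: x=-3 → posterior Inverse-Gamma(13/2, 281/40)
obs 3: x=-2 → posterior Inverse-Gamma(7, 143/20)
obs 4: x=-3/2 → posterior Inverse-Gamma(15/2, 143/20)
obs 5: x=-3/2 → posterior Inverse-Gamma(8, 143/20)
obs 6: x=-1/4 → posterior Inverse-Gamma(17/2, 1269/160)
obs 7: x=3/2 → posterior Inverse-Gamma(9, 1989/160)
obs 8: x=-7 → posterior Inverse-Gamma(19/2, 4409/160)
obs 9: x=-3 → posterior Inverse-Gamma(10, 4589/160)

k = 2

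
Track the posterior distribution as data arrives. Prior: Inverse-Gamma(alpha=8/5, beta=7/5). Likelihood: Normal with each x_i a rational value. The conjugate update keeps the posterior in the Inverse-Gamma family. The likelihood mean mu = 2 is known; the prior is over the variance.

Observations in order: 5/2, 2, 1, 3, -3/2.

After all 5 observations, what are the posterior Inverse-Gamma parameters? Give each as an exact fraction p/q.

obs 1: x=5/2 → posterior Inverse-Gamma(21/10, 61/40)
obs 2: x=2 → posterior Inverse-Gamma(13/5, 61/40)
obs 3: x=1 → posterior Inverse-Gamma(31/10, 81/40)
obs 4: x=3 → posterior Inverse-Gamma(18/5, 101/40)
obs 5: x=-3/2 → posterior Inverse-Gamma(41/10, 173/20)

alpha=41/10, beta=173/20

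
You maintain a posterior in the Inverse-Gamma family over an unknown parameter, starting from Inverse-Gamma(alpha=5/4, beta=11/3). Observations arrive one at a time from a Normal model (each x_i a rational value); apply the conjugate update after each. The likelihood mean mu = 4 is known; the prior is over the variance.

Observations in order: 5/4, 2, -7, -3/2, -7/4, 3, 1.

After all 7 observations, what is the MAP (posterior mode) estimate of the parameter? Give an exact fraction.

obs 1: x=5/4 → posterior Inverse-Gamma(7/4, 715/96)
obs 2: x=2 → posterior Inverse-Gamma(9/4, 907/96)
obs 3: x=-7 → posterior Inverse-Gamma(11/4, 6715/96)
obs 4: x=-3/2 → posterior Inverse-Gamma(13/4, 8167/96)
obs 5: x=-7/4 → posterior Inverse-Gamma(15/4, 4877/48)
obs 6: x=3 → posterior Inverse-Gamma(17/4, 4901/48)
obs 7: x=1 → posterior Inverse-Gamma(19/4, 5117/48)

5117/276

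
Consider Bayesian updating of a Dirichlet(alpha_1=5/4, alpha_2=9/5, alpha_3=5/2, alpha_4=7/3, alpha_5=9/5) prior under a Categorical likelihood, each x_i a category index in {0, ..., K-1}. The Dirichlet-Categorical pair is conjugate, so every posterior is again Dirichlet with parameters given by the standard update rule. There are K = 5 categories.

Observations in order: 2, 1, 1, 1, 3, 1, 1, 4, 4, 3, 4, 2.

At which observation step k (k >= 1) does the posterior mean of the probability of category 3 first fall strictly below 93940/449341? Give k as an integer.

obs 1: x=2 → posterior Dirichlet(5/4, 9/5, 7/2, 7/3, 9/5)
obs 2: x=1 → posterior Dirichlet(5/4, 14/5, 7/2, 7/3, 9/5)
obs 3: x=1 → posterior Dirichlet(5/4, 19/5, 7/2, 7/3, 9/5)
obs 4: x=1 → posterior Dirichlet(5/4, 24/5, 7/2, 7/3, 9/5)
obs 5: x=3 → posterior Dirichlet(5/4, 24/5, 7/2, 10/3, 9/5)
obs 6: x=1 → posterior Dirichlet(5/4, 29/5, 7/2, 10/3, 9/5)
obs 7: x=1 → posterior Dirichlet(5/4, 34/5, 7/2, 10/3, 9/5)
obs 8: x=4 → posterior Dirichlet(5/4, 34/5, 7/2, 10/3, 14/5)
obs 9: x=4 → posterior Dirichlet(5/4, 34/5, 7/2, 10/3, 19/5)
obs 10: x=3 → posterior Dirichlet(5/4, 34/5, 7/2, 13/3, 19/5)
obs 11: x=4 → posterior Dirichlet(5/4, 34/5, 7/2, 13/3, 24/5)
obs 12: x=2 → posterior Dirichlet(5/4, 34/5, 9/2, 13/3, 24/5)

k = 2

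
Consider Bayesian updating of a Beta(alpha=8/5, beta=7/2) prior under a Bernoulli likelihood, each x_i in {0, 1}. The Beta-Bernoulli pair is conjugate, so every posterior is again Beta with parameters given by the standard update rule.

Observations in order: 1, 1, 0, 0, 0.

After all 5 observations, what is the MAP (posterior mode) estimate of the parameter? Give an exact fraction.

obs 1: x=1 → posterior Beta(13/5, 7/2)
obs 2: x=1 → posterior Beta(18/5, 7/2)
obs 3: x=0 → posterior Beta(18/5, 9/2)
obs 4: x=0 → posterior Beta(18/5, 11/2)
obs 5: x=0 → posterior Beta(18/5, 13/2)

26/81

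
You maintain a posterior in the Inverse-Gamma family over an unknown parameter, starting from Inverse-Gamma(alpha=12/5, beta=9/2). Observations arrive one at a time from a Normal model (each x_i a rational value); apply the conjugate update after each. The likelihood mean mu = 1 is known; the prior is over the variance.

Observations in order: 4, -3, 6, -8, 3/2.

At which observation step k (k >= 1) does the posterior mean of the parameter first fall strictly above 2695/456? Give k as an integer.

k = 2

obs 1: x=4 → posterior Inverse-Gamma(29/10, 9)
obs 2: x=-3 → posterior Inverse-Gamma(17/5, 17)
obs 3: x=6 → posterior Inverse-Gamma(39/10, 59/2)
obs 4: x=-8 → posterior Inverse-Gamma(22/5, 70)
obs 5: x=3/2 → posterior Inverse-Gamma(49/10, 561/8)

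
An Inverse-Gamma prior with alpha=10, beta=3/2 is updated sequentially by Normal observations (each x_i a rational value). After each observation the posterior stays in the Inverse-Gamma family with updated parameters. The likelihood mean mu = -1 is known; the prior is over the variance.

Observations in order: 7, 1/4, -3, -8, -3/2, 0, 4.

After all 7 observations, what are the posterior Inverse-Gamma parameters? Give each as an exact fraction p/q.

alpha=27/2, beta=2365/32

obs 1: x=7 → posterior Inverse-Gamma(21/2, 67/2)
obs 2: x=1/4 → posterior Inverse-Gamma(11, 1097/32)
obs 3: x=-3 → posterior Inverse-Gamma(23/2, 1161/32)
obs 4: x=-8 → posterior Inverse-Gamma(12, 1945/32)
obs 5: x=-3/2 → posterior Inverse-Gamma(25/2, 1949/32)
obs 6: x=0 → posterior Inverse-Gamma(13, 1965/32)
obs 7: x=4 → posterior Inverse-Gamma(27/2, 2365/32)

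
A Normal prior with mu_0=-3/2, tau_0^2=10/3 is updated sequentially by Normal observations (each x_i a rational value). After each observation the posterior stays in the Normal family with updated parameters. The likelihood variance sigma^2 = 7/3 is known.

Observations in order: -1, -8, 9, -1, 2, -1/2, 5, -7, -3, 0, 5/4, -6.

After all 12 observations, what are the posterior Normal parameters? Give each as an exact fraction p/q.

obs 1: x=-1 → posterior Normal(-41/34, 70/51)
obs 2: x=-8 → posterior Normal(-67/18, 70/81)
obs 3: x=9 → posterior Normal(-21/74, 70/111)
obs 4: x=-1 → posterior Normal(-41/94, 70/141)
obs 5: x=2 → posterior Normal(-1/114, 70/171)
obs 6: x=-1/2 → posterior Normal(-11/134, 70/201)
obs 7: x=5 → posterior Normal(89/154, 10/33)
obs 8: x=-7 → posterior Normal(-17/58, 70/261)
obs 9: x=-3 → posterior Normal(-111/194, 70/291)
obs 10: x=0 → posterior Normal(-111/214, 70/321)
obs 11: x=5/4 → posterior Normal(-43/117, 70/351)
obs 12: x=-6 → posterior Normal(-103/127, 70/381)

mu_0=-103/127, tau_0^2=70/381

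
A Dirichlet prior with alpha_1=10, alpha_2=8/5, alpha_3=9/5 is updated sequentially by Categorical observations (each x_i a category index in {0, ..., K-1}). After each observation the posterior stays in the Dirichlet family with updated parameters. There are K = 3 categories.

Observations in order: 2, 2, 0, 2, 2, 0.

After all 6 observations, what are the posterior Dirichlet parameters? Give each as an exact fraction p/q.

alpha_1=12, alpha_2=8/5, alpha_3=29/5

obs 1: x=2 → posterior Dirichlet(10, 8/5, 14/5)
obs 2: x=2 → posterior Dirichlet(10, 8/5, 19/5)
obs 3: x=0 → posterior Dirichlet(11, 8/5, 19/5)
obs 4: x=2 → posterior Dirichlet(11, 8/5, 24/5)
obs 5: x=2 → posterior Dirichlet(11, 8/5, 29/5)
obs 6: x=0 → posterior Dirichlet(12, 8/5, 29/5)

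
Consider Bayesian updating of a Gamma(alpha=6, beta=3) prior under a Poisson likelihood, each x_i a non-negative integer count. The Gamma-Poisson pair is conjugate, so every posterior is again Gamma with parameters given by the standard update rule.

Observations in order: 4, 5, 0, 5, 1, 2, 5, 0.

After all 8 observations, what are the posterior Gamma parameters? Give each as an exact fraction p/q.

obs 1: x=4 → posterior Gamma(10, 4)
obs 2: x=5 → posterior Gamma(15, 5)
obs 3: x=0 → posterior Gamma(15, 6)
obs 4: x=5 → posterior Gamma(20, 7)
obs 5: x=1 → posterior Gamma(21, 8)
obs 6: x=2 → posterior Gamma(23, 9)
obs 7: x=5 → posterior Gamma(28, 10)
obs 8: x=0 → posterior Gamma(28, 11)

alpha=28, beta=11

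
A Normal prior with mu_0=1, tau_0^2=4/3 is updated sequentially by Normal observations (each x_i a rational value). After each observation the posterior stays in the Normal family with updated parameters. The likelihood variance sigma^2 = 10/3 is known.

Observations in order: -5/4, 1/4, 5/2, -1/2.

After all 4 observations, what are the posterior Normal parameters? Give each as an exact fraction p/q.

obs 1: x=-5/4 → posterior Normal(5/14, 20/21)
obs 2: x=1/4 → posterior Normal(1/3, 20/27)
obs 3: x=5/2 → posterior Normal(8/11, 20/33)
obs 4: x=-1/2 → posterior Normal(7/13, 20/39)

mu_0=7/13, tau_0^2=20/39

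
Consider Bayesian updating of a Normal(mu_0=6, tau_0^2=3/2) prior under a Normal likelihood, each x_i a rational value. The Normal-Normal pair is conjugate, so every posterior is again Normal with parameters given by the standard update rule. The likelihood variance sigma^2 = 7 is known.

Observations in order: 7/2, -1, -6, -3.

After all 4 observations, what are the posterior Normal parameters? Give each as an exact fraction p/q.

obs 1: x=7/2 → posterior Normal(189/34, 21/17)
obs 2: x=-1 → posterior Normal(183/40, 21/20)
obs 3: x=-6 → posterior Normal(147/46, 21/23)
obs 4: x=-3 → posterior Normal(129/52, 21/26)

mu_0=129/52, tau_0^2=21/26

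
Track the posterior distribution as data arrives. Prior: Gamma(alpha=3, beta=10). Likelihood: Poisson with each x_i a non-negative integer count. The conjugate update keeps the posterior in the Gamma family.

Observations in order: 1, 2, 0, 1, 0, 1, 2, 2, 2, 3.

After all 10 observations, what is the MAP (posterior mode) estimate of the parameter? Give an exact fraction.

4/5

obs 1: x=1 → posterior Gamma(4, 11)
obs 2: x=2 → posterior Gamma(6, 12)
obs 3: x=0 → posterior Gamma(6, 13)
obs 4: x=1 → posterior Gamma(7, 14)
obs 5: x=0 → posterior Gamma(7, 15)
obs 6: x=1 → posterior Gamma(8, 16)
obs 7: x=2 → posterior Gamma(10, 17)
obs 8: x=2 → posterior Gamma(12, 18)
obs 9: x=2 → posterior Gamma(14, 19)
obs 10: x=3 → posterior Gamma(17, 20)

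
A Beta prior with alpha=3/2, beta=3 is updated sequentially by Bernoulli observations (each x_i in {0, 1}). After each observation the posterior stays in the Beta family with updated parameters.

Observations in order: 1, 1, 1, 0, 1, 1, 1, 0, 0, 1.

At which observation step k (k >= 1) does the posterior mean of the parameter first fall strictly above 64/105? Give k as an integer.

obs 1: x=1 → posterior Beta(5/2, 3)
obs 2: x=1 → posterior Beta(7/2, 3)
obs 3: x=1 → posterior Beta(9/2, 3)
obs 4: x=0 → posterior Beta(9/2, 4)
obs 5: x=1 → posterior Beta(11/2, 4)
obs 6: x=1 → posterior Beta(13/2, 4)
obs 7: x=1 → posterior Beta(15/2, 4)
obs 8: x=0 → posterior Beta(15/2, 5)
obs 9: x=0 → posterior Beta(15/2, 6)
obs 10: x=1 → posterior Beta(17/2, 6)

k = 6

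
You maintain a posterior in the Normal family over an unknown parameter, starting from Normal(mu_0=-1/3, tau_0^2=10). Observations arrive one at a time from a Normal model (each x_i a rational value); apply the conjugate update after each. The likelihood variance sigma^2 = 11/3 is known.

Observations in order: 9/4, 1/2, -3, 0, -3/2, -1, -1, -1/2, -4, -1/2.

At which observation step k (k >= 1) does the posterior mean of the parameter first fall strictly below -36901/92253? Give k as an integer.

obs 1: x=9/4 → posterior Normal(383/246, 110/41)
obs 2: x=1/2 → posterior Normal(473/426, 110/71)
obs 3: x=-3 → posterior Normal(-67/606, 110/101)
obs 4: x=0 → posterior Normal(-67/786, 110/131)
obs 5: x=-3/2 → posterior Normal(-337/966, 110/161)
obs 6: x=-1 → posterior Normal(-517/1146, 110/191)
obs 7: x=-1 → posterior Normal(-41/78, 110/221)
obs 8: x=-1/2 → posterior Normal(-787/1506, 110/251)
obs 9: x=-4 → posterior Normal(-1507/1686, 110/281)
obs 10: x=-1/2 → posterior Normal(-1597/1866, 110/311)

k = 6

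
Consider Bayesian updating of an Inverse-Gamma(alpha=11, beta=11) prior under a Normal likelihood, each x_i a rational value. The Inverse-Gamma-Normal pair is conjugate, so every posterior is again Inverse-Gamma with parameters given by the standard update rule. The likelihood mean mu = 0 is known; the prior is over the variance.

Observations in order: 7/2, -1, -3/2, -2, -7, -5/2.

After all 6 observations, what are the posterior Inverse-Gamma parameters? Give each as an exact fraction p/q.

obs 1: x=7/2 → posterior Inverse-Gamma(23/2, 137/8)
obs 2: x=-1 → posterior Inverse-Gamma(12, 141/8)
obs 3: x=-3/2 → posterior Inverse-Gamma(25/2, 75/4)
obs 4: x=-2 → posterior Inverse-Gamma(13, 83/4)
obs 5: x=-7 → posterior Inverse-Gamma(27/2, 181/4)
obs 6: x=-5/2 → posterior Inverse-Gamma(14, 387/8)

alpha=14, beta=387/8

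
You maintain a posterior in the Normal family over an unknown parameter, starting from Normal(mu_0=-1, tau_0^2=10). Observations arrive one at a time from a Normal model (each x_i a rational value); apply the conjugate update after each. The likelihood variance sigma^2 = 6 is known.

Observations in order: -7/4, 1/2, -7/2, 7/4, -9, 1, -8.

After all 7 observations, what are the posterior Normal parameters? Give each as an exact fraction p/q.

mu_0=-49/19, tau_0^2=15/19

obs 1: x=-7/4 → posterior Normal(-47/32, 15/4)
obs 2: x=1/2 → posterior Normal(-37/52, 30/13)
obs 3: x=-7/2 → posterior Normal(-107/72, 5/3)
obs 4: x=7/4 → posterior Normal(-18/23, 30/23)
obs 5: x=-9 → posterior Normal(-9/4, 15/14)
obs 6: x=1 → posterior Normal(-58/33, 10/11)
obs 7: x=-8 → posterior Normal(-49/19, 15/19)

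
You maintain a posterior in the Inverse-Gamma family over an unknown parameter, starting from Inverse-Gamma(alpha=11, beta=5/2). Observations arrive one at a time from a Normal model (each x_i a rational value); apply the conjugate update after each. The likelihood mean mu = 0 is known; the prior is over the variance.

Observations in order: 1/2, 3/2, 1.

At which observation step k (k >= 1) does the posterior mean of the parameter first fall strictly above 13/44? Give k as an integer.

k = 2

obs 1: x=1/2 → posterior Inverse-Gamma(23/2, 21/8)
obs 2: x=3/2 → posterior Inverse-Gamma(12, 15/4)
obs 3: x=1 → posterior Inverse-Gamma(25/2, 17/4)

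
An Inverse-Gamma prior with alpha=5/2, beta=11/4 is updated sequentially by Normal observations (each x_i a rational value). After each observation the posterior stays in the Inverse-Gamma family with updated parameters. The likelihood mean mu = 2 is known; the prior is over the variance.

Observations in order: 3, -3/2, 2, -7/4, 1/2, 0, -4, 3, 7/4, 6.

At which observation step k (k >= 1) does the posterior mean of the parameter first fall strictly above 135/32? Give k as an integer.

k = 4

obs 1: x=3 → posterior Inverse-Gamma(3, 13/4)
obs 2: x=-3/2 → posterior Inverse-Gamma(7/2, 75/8)
obs 3: x=2 → posterior Inverse-Gamma(4, 75/8)
obs 4: x=-7/4 → posterior Inverse-Gamma(9/2, 525/32)
obs 5: x=1/2 → posterior Inverse-Gamma(5, 561/32)
obs 6: x=0 → posterior Inverse-Gamma(11/2, 625/32)
obs 7: x=-4 → posterior Inverse-Gamma(6, 1201/32)
obs 8: x=3 → posterior Inverse-Gamma(13/2, 1217/32)
obs 9: x=7/4 → posterior Inverse-Gamma(7, 609/16)
obs 10: x=6 → posterior Inverse-Gamma(15/2, 737/16)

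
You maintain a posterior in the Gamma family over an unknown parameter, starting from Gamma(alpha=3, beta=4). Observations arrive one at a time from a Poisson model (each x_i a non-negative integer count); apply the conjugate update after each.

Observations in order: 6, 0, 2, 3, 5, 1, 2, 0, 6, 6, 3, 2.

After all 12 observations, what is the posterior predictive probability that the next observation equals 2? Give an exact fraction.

obs 1: x=6 → posterior Gamma(9, 5)
obs 2: x=0 → posterior Gamma(9, 6)
obs 3: x=2 → posterior Gamma(11, 7)
obs 4: x=3 → posterior Gamma(14, 8)
obs 5: x=5 → posterior Gamma(19, 9)
obs 6: x=1 → posterior Gamma(20, 10)
obs 7: x=2 → posterior Gamma(22, 11)
obs 8: x=0 → posterior Gamma(22, 12)
obs 9: x=6 → posterior Gamma(28, 13)
obs 10: x=6 → posterior Gamma(34, 14)
obs 11: x=3 → posterior Gamma(37, 15)
obs 12: x=2 → posterior Gamma(39, 16)

71248204819881517262429635594918797208226711470080/280805607755268602048174614102036928492604365174417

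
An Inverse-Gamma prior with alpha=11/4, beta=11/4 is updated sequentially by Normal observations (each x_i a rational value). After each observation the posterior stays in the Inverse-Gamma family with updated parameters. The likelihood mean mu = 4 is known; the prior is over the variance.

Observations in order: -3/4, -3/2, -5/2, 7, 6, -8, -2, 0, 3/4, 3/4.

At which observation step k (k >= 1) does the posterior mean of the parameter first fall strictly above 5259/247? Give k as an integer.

k = 6

obs 1: x=-3/4 → posterior Inverse-Gamma(13/4, 449/32)
obs 2: x=-3/2 → posterior Inverse-Gamma(15/4, 933/32)
obs 3: x=-5/2 → posterior Inverse-Gamma(17/4, 1609/32)
obs 4: x=7 → posterior Inverse-Gamma(19/4, 1753/32)
obs 5: x=6 → posterior Inverse-Gamma(21/4, 1817/32)
obs 6: x=-8 → posterior Inverse-Gamma(23/4, 4121/32)
obs 7: x=-2 → posterior Inverse-Gamma(25/4, 4697/32)
obs 8: x=0 → posterior Inverse-Gamma(27/4, 4953/32)
obs 9: x=3/4 → posterior Inverse-Gamma(29/4, 2561/16)
obs 10: x=3/4 → posterior Inverse-Gamma(31/4, 5291/32)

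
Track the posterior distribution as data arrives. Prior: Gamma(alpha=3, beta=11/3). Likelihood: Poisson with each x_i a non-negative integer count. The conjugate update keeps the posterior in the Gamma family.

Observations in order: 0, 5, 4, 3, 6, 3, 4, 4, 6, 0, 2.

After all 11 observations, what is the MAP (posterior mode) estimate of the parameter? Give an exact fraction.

obs 1: x=0 → posterior Gamma(3, 14/3)
obs 2: x=5 → posterior Gamma(8, 17/3)
obs 3: x=4 → posterior Gamma(12, 20/3)
obs 4: x=3 → posterior Gamma(15, 23/3)
obs 5: x=6 → posterior Gamma(21, 26/3)
obs 6: x=3 → posterior Gamma(24, 29/3)
obs 7: x=4 → posterior Gamma(28, 32/3)
obs 8: x=4 → posterior Gamma(32, 35/3)
obs 9: x=6 → posterior Gamma(38, 38/3)
obs 10: x=0 → posterior Gamma(38, 41/3)
obs 11: x=2 → posterior Gamma(40, 44/3)

117/44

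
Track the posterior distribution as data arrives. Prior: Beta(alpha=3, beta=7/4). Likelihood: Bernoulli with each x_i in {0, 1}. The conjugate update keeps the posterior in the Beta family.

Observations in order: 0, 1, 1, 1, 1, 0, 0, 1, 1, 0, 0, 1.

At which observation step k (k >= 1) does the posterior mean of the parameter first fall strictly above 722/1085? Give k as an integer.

k = 4

obs 1: x=0 → posterior Beta(3, 11/4)
obs 2: x=1 → posterior Beta(4, 11/4)
obs 3: x=1 → posterior Beta(5, 11/4)
obs 4: x=1 → posterior Beta(6, 11/4)
obs 5: x=1 → posterior Beta(7, 11/4)
obs 6: x=0 → posterior Beta(7, 15/4)
obs 7: x=0 → posterior Beta(7, 19/4)
obs 8: x=1 → posterior Beta(8, 19/4)
obs 9: x=1 → posterior Beta(9, 19/4)
obs 10: x=0 → posterior Beta(9, 23/4)
obs 11: x=0 → posterior Beta(9, 27/4)
obs 12: x=1 → posterior Beta(10, 27/4)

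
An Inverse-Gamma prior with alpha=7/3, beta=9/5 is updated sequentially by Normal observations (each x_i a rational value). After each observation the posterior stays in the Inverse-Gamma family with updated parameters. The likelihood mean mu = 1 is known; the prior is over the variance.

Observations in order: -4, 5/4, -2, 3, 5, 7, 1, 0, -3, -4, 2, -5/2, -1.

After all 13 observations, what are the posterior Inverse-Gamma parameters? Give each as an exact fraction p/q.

obs 1: x=-4 → posterior Inverse-Gamma(17/6, 143/10)
obs 2: x=5/4 → posterior Inverse-Gamma(10/3, 2293/160)
obs 3: x=-2 → posterior Inverse-Gamma(23/6, 3013/160)
obs 4: x=3 → posterior Inverse-Gamma(13/3, 3333/160)
obs 5: x=5 → posterior Inverse-Gamma(29/6, 4613/160)
obs 6: x=7 → posterior Inverse-Gamma(16/3, 7493/160)
obs 7: x=1 → posterior Inverse-Gamma(35/6, 7493/160)
obs 8: x=0 → posterior Inverse-Gamma(19/3, 7573/160)
obs 9: x=-3 → posterior Inverse-Gamma(41/6, 8853/160)
obs 10: x=-4 → posterior Inverse-Gamma(22/3, 10853/160)
obs 11: x=2 → posterior Inverse-Gamma(47/6, 10933/160)
obs 12: x=-5/2 → posterior Inverse-Gamma(25/3, 11913/160)
obs 13: x=-1 → posterior Inverse-Gamma(53/6, 12233/160)

alpha=53/6, beta=12233/160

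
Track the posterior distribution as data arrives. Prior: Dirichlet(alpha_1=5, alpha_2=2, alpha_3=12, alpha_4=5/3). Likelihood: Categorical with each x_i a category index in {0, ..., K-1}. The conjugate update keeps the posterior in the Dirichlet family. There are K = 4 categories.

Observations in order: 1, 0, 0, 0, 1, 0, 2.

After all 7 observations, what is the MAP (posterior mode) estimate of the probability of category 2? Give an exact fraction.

obs 1: x=1 → posterior Dirichlet(5, 3, 12, 5/3)
obs 2: x=0 → posterior Dirichlet(6, 3, 12, 5/3)
obs 3: x=0 → posterior Dirichlet(7, 3, 12, 5/3)
obs 4: x=0 → posterior Dirichlet(8, 3, 12, 5/3)
obs 5: x=1 → posterior Dirichlet(8, 4, 12, 5/3)
obs 6: x=0 → posterior Dirichlet(9, 4, 12, 5/3)
obs 7: x=2 → posterior Dirichlet(9, 4, 13, 5/3)

36/71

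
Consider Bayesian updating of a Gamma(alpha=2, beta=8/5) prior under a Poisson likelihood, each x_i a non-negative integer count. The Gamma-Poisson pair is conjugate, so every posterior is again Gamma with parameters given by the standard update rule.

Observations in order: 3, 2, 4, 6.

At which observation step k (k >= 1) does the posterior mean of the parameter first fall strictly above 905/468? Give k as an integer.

obs 1: x=3 → posterior Gamma(5, 13/5)
obs 2: x=2 → posterior Gamma(7, 18/5)
obs 3: x=4 → posterior Gamma(11, 23/5)
obs 4: x=6 → posterior Gamma(17, 28/5)

k = 2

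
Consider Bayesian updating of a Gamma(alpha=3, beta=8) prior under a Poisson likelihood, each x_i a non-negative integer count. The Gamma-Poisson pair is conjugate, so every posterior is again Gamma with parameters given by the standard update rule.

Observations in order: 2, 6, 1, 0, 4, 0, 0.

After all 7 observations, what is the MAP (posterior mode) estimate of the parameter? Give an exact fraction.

1

obs 1: x=2 → posterior Gamma(5, 9)
obs 2: x=6 → posterior Gamma(11, 10)
obs 3: x=1 → posterior Gamma(12, 11)
obs 4: x=0 → posterior Gamma(12, 12)
obs 5: x=4 → posterior Gamma(16, 13)
obs 6: x=0 → posterior Gamma(16, 14)
obs 7: x=0 → posterior Gamma(16, 15)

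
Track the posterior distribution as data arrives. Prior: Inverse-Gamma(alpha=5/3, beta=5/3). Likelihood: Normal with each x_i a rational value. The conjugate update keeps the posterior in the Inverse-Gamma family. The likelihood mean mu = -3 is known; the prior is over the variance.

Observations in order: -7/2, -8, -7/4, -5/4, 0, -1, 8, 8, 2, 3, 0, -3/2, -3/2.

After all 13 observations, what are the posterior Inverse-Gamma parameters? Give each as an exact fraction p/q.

alpha=49/6, beta=8705/48

obs 1: x=-7/2 → posterior Inverse-Gamma(13/6, 43/24)
obs 2: x=-8 → posterior Inverse-Gamma(8/3, 343/24)
obs 3: x=-7/4 → posterior Inverse-Gamma(19/6, 1447/96)
obs 4: x=-5/4 → posterior Inverse-Gamma(11/3, 797/48)
obs 5: x=0 → posterior Inverse-Gamma(25/6, 1013/48)
obs 6: x=-1 → posterior Inverse-Gamma(14/3, 1109/48)
obs 7: x=8 → posterior Inverse-Gamma(31/6, 4013/48)
obs 8: x=8 → posterior Inverse-Gamma(17/3, 6917/48)
obs 9: x=2 → posterior Inverse-Gamma(37/6, 7517/48)
obs 10: x=3 → posterior Inverse-Gamma(20/3, 8381/48)
obs 11: x=0 → posterior Inverse-Gamma(43/6, 8597/48)
obs 12: x=-3/2 → posterior Inverse-Gamma(23/3, 8651/48)
obs 13: x=-3/2 → posterior Inverse-Gamma(49/6, 8705/48)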